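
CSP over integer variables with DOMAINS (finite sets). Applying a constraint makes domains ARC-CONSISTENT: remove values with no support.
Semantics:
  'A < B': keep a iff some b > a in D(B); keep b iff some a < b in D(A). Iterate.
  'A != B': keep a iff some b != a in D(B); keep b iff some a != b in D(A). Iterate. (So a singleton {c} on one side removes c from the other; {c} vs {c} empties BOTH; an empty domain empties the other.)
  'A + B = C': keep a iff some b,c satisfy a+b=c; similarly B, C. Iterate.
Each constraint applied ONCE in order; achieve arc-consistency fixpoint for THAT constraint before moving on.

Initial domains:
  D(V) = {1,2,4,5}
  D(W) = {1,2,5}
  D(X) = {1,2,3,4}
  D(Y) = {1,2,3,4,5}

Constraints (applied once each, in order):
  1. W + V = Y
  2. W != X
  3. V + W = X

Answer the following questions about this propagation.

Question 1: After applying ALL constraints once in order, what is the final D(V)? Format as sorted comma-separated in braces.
Answer: {1,2}

Derivation:
Constraint 1 (W + V = Y) on D(W)={1,2,5} D(V)={1,2,4,5} D(Y)={1,2,3,4,5}: W {1,2,5}->{1,2}; V {1,2,4,5}->{1,2,4}; Y {1,2,3,4,5}->{2,3,4,5}
Constraint 2 (W != X) on D(W)={1,2} D(X)={1,2,3,4}: no change
Constraint 3 (V + W = X) on D(V)={1,2,4} D(W)={1,2} D(X)={1,2,3,4}: V {1,2,4}->{1,2}; X {1,2,3,4}->{2,3,4}
So after all 3 constraints: D(V) = {1,2}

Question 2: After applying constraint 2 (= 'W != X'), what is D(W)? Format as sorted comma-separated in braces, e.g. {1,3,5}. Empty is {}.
Answer: {1,2}

Derivation:
Constraint 1 (W + V = Y) on D(W)={1,2,5} D(V)={1,2,4,5} D(Y)={1,2,3,4,5}: W {1,2,5}->{1,2}; V {1,2,4,5}->{1,2,4}; Y {1,2,3,4,5}->{2,3,4,5}
Constraint 2 (W != X) on D(W)={1,2} D(X)={1,2,3,4}: no change
So after constraint 2: D(W) = {1,2}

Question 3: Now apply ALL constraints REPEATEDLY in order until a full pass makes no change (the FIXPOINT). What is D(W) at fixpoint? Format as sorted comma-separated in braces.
pass 0 (initial): D(W)={1,2,5}
pass 1: V {1,2,4,5}->{1,2}; W {1,2,5}->{1,2}; X {1,2,3,4}->{2,3,4}; Y {1,2,3,4,5}->{2,3,4,5}
pass 2: Y {2,3,4,5}->{2,3,4}
pass 3: no change
Fixpoint after 3 passes: D(W) = {1,2}

Answer: {1,2}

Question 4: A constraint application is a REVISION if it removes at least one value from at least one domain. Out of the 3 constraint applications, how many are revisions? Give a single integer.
Constraint 1 (W + V = Y) on D(W)={1,2,5} D(V)={1,2,4,5} D(Y)={1,2,3,4,5}: W {1,2,5}->{1,2}; V {1,2,4,5}->{1,2,4}; Y {1,2,3,4,5}->{2,3,4,5} => REVISION
Constraint 2 (W != X) on D(W)={1,2} D(X)={1,2,3,4}: no change => not a revision
Constraint 3 (V + W = X) on D(V)={1,2,4} D(W)={1,2} D(X)={1,2,3,4}: V {1,2,4}->{1,2}; X {1,2,3,4}->{2,3,4} => REVISION
Total revisions = 2

Answer: 2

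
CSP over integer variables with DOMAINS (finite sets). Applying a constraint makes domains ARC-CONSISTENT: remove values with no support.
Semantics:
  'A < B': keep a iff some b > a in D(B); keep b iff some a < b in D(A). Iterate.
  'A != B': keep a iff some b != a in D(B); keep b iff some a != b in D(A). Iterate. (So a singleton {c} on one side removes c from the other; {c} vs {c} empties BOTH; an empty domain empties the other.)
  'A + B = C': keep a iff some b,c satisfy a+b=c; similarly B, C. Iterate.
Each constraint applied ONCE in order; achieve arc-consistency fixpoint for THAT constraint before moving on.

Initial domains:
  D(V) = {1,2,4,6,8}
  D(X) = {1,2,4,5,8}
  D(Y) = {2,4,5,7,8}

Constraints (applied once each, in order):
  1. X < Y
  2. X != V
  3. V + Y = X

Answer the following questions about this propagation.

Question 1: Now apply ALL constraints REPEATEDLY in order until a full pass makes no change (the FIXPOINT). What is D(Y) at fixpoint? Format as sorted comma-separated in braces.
Answer: {}

Derivation:
pass 0 (initial): D(Y)={2,4,5,7,8}
pass 1: V {1,2,4,6,8}->{1,2}; X {1,2,4,5,8}->{4,5}; Y {2,4,5,7,8}->{2,4}
pass 2: V {1,2}->{}; X {4,5}->{}; Y {2,4}->{}
pass 3: no change
Fixpoint after 3 passes: D(Y) = {}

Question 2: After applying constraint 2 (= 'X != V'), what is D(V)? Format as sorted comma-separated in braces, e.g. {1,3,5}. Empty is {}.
Constraint 1 (X < Y) on D(X)={1,2,4,5,8} D(Y)={2,4,5,7,8}: X {1,2,4,5,8}->{1,2,4,5}
Constraint 2 (X != V) on D(X)={1,2,4,5} D(V)={1,2,4,6,8}: no change
So after constraint 2: D(V) = {1,2,4,6,8}

Answer: {1,2,4,6,8}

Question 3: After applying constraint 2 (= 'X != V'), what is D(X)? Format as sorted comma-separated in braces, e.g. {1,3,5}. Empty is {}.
Answer: {1,2,4,5}

Derivation:
Constraint 1 (X < Y) on D(X)={1,2,4,5,8} D(Y)={2,4,5,7,8}: X {1,2,4,5,8}->{1,2,4,5}
Constraint 2 (X != V) on D(X)={1,2,4,5} D(V)={1,2,4,6,8}: no change
So after constraint 2: D(X) = {1,2,4,5}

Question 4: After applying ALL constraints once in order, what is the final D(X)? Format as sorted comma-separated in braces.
Answer: {4,5}

Derivation:
Constraint 1 (X < Y) on D(X)={1,2,4,5,8} D(Y)={2,4,5,7,8}: X {1,2,4,5,8}->{1,2,4,5}
Constraint 2 (X != V) on D(X)={1,2,4,5} D(V)={1,2,4,6,8}: no change
Constraint 3 (V + Y = X) on D(V)={1,2,4,6,8} D(Y)={2,4,5,7,8} D(X)={1,2,4,5}: V {1,2,4,6,8}->{1,2}; Y {2,4,5,7,8}->{2,4}; X {1,2,4,5}->{4,5}
So after all 3 constraints: D(X) = {4,5}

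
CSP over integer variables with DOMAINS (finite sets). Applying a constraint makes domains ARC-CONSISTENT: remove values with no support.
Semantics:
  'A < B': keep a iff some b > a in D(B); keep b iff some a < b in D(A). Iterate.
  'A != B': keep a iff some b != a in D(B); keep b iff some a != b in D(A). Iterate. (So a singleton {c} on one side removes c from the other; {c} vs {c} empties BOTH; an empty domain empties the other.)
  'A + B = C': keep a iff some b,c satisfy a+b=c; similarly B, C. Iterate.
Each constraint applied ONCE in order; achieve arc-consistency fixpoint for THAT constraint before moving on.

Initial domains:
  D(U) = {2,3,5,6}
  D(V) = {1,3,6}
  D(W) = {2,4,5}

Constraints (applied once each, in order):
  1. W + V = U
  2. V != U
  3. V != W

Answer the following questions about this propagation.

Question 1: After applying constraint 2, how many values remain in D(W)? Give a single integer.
Answer: 3

Derivation:
Constraint 1 (W + V = U) on D(W)={2,4,5} D(V)={1,3,6} D(U)={2,3,5,6}: V {1,3,6}->{1,3}; U {2,3,5,6}->{3,5,6}
Constraint 2 (V != U) on D(V)={1,3} D(U)={3,5,6}: no change
So after constraint 2: D(W)={2,4,5}, size = 3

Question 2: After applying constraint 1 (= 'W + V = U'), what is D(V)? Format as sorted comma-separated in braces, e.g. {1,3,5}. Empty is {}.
Answer: {1,3}

Derivation:
Constraint 1 (W + V = U) on D(W)={2,4,5} D(V)={1,3,6} D(U)={2,3,5,6}: V {1,3,6}->{1,3}; U {2,3,5,6}->{3,5,6}
So after constraint 1: D(V) = {1,3}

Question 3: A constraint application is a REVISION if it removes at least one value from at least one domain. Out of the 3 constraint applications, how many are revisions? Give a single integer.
Constraint 1 (W + V = U) on D(W)={2,4,5} D(V)={1,3,6} D(U)={2,3,5,6}: V {1,3,6}->{1,3}; U {2,3,5,6}->{3,5,6} => REVISION
Constraint 2 (V != U) on D(V)={1,3} D(U)={3,5,6}: no change => not a revision
Constraint 3 (V != W) on D(V)={1,3} D(W)={2,4,5}: no change => not a revision
Total revisions = 1

Answer: 1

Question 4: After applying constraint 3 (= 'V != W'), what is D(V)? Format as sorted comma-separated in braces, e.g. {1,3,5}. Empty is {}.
Constraint 1 (W + V = U) on D(W)={2,4,5} D(V)={1,3,6} D(U)={2,3,5,6}: V {1,3,6}->{1,3}; U {2,3,5,6}->{3,5,6}
Constraint 2 (V != U) on D(V)={1,3} D(U)={3,5,6}: no change
Constraint 3 (V != W) on D(V)={1,3} D(W)={2,4,5}: no change
So after constraint 3: D(V) = {1,3}

Answer: {1,3}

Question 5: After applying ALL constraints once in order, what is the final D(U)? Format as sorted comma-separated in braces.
Constraint 1 (W + V = U) on D(W)={2,4,5} D(V)={1,3,6} D(U)={2,3,5,6}: V {1,3,6}->{1,3}; U {2,3,5,6}->{3,5,6}
Constraint 2 (V != U) on D(V)={1,3} D(U)={3,5,6}: no change
Constraint 3 (V != W) on D(V)={1,3} D(W)={2,4,5}: no change
So after all 3 constraints: D(U) = {3,5,6}

Answer: {3,5,6}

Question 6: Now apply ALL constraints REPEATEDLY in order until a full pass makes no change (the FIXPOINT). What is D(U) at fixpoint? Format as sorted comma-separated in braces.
Answer: {3,5,6}

Derivation:
pass 0 (initial): D(U)={2,3,5,6}
pass 1: U {2,3,5,6}->{3,5,6}; V {1,3,6}->{1,3}
pass 2: no change
Fixpoint after 2 passes: D(U) = {3,5,6}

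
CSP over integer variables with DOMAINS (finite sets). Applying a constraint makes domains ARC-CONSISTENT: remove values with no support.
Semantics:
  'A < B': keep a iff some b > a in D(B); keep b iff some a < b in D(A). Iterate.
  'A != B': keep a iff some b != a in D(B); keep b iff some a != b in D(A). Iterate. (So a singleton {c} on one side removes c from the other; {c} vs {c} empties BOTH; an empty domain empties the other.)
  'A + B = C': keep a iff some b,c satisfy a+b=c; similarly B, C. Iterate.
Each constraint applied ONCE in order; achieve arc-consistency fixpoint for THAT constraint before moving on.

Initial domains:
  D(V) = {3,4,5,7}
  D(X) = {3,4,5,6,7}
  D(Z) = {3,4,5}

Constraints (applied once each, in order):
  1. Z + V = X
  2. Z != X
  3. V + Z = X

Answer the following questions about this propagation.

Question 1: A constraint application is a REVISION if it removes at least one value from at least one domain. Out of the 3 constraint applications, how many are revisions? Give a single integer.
Answer: 1

Derivation:
Constraint 1 (Z + V = X) on D(Z)={3,4,5} D(V)={3,4,5,7} D(X)={3,4,5,6,7}: Z {3,4,5}->{3,4}; V {3,4,5,7}->{3,4}; X {3,4,5,6,7}->{6,7} => REVISION
Constraint 2 (Z != X) on D(Z)={3,4} D(X)={6,7}: no change => not a revision
Constraint 3 (V + Z = X) on D(V)={3,4} D(Z)={3,4} D(X)={6,7}: no change => not a revision
Total revisions = 1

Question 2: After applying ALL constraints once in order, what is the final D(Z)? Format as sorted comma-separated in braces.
Answer: {3,4}

Derivation:
Constraint 1 (Z + V = X) on D(Z)={3,4,5} D(V)={3,4,5,7} D(X)={3,4,5,6,7}: Z {3,4,5}->{3,4}; V {3,4,5,7}->{3,4}; X {3,4,5,6,7}->{6,7}
Constraint 2 (Z != X) on D(Z)={3,4} D(X)={6,7}: no change
Constraint 3 (V + Z = X) on D(V)={3,4} D(Z)={3,4} D(X)={6,7}: no change
So after all 3 constraints: D(Z) = {3,4}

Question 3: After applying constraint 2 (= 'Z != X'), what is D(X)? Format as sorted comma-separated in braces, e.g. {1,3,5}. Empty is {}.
Answer: {6,7}

Derivation:
Constraint 1 (Z + V = X) on D(Z)={3,4,5} D(V)={3,4,5,7} D(X)={3,4,5,6,7}: Z {3,4,5}->{3,4}; V {3,4,5,7}->{3,4}; X {3,4,5,6,7}->{6,7}
Constraint 2 (Z != X) on D(Z)={3,4} D(X)={6,7}: no change
So after constraint 2: D(X) = {6,7}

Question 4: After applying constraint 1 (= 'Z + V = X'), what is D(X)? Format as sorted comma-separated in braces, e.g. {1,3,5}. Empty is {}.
Answer: {6,7}

Derivation:
Constraint 1 (Z + V = X) on D(Z)={3,4,5} D(V)={3,4,5,7} D(X)={3,4,5,6,7}: Z {3,4,5}->{3,4}; V {3,4,5,7}->{3,4}; X {3,4,5,6,7}->{6,7}
So after constraint 1: D(X) = {6,7}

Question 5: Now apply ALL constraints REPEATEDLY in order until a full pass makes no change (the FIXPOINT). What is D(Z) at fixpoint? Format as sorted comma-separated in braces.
Answer: {3,4}

Derivation:
pass 0 (initial): D(Z)={3,4,5}
pass 1: V {3,4,5,7}->{3,4}; X {3,4,5,6,7}->{6,7}; Z {3,4,5}->{3,4}
pass 2: no change
Fixpoint after 2 passes: D(Z) = {3,4}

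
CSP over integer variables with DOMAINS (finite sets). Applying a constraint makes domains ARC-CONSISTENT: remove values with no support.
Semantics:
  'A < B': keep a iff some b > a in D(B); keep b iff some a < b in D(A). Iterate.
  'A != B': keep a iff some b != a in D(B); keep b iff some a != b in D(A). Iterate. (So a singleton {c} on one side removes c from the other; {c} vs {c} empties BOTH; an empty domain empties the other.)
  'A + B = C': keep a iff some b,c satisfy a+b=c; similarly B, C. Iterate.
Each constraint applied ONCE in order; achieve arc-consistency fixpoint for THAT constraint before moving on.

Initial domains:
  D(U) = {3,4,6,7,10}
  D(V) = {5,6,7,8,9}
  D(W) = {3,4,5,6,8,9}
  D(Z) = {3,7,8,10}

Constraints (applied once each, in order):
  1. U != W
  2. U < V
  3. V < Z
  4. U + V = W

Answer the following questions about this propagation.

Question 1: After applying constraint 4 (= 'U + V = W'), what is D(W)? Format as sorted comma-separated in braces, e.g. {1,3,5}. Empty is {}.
Answer: {8,9}

Derivation:
Constraint 1 (U != W) on D(U)={3,4,6,7,10} D(W)={3,4,5,6,8,9}: no change
Constraint 2 (U < V) on D(U)={3,4,6,7,10} D(V)={5,6,7,8,9}: U {3,4,6,7,10}->{3,4,6,7}
Constraint 3 (V < Z) on D(V)={5,6,7,8,9} D(Z)={3,7,8,10}: Z {3,7,8,10}->{7,8,10}
Constraint 4 (U + V = W) on D(U)={3,4,6,7} D(V)={5,6,7,8,9} D(W)={3,4,5,6,8,9}: U {3,4,6,7}->{3,4}; V {5,6,7,8,9}->{5,6}; W {3,4,5,6,8,9}->{8,9}
So after constraint 4: D(W) = {8,9}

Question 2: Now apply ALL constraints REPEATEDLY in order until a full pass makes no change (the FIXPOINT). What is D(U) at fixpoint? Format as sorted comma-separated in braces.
Answer: {3,4}

Derivation:
pass 0 (initial): D(U)={3,4,6,7,10}
pass 1: U {3,4,6,7,10}->{3,4}; V {5,6,7,8,9}->{5,6}; W {3,4,5,6,8,9}->{8,9}; Z {3,7,8,10}->{7,8,10}
pass 2: no change
Fixpoint after 2 passes: D(U) = {3,4}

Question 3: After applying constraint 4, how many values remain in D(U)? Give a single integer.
Answer: 2

Derivation:
Constraint 1 (U != W) on D(U)={3,4,6,7,10} D(W)={3,4,5,6,8,9}: no change
Constraint 2 (U < V) on D(U)={3,4,6,7,10} D(V)={5,6,7,8,9}: U {3,4,6,7,10}->{3,4,6,7}
Constraint 3 (V < Z) on D(V)={5,6,7,8,9} D(Z)={3,7,8,10}: Z {3,7,8,10}->{7,8,10}
Constraint 4 (U + V = W) on D(U)={3,4,6,7} D(V)={5,6,7,8,9} D(W)={3,4,5,6,8,9}: U {3,4,6,7}->{3,4}; V {5,6,7,8,9}->{5,6}; W {3,4,5,6,8,9}->{8,9}
So after constraint 4: D(U)={3,4}, size = 2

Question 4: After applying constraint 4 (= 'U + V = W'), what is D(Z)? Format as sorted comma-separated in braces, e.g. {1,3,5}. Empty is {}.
Constraint 1 (U != W) on D(U)={3,4,6,7,10} D(W)={3,4,5,6,8,9}: no change
Constraint 2 (U < V) on D(U)={3,4,6,7,10} D(V)={5,6,7,8,9}: U {3,4,6,7,10}->{3,4,6,7}
Constraint 3 (V < Z) on D(V)={5,6,7,8,9} D(Z)={3,7,8,10}: Z {3,7,8,10}->{7,8,10}
Constraint 4 (U + V = W) on D(U)={3,4,6,7} D(V)={5,6,7,8,9} D(W)={3,4,5,6,8,9}: U {3,4,6,7}->{3,4}; V {5,6,7,8,9}->{5,6}; W {3,4,5,6,8,9}->{8,9}
So after constraint 4: D(Z) = {7,8,10}

Answer: {7,8,10}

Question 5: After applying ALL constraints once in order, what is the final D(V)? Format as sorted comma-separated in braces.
Answer: {5,6}

Derivation:
Constraint 1 (U != W) on D(U)={3,4,6,7,10} D(W)={3,4,5,6,8,9}: no change
Constraint 2 (U < V) on D(U)={3,4,6,7,10} D(V)={5,6,7,8,9}: U {3,4,6,7,10}->{3,4,6,7}
Constraint 3 (V < Z) on D(V)={5,6,7,8,9} D(Z)={3,7,8,10}: Z {3,7,8,10}->{7,8,10}
Constraint 4 (U + V = W) on D(U)={3,4,6,7} D(V)={5,6,7,8,9} D(W)={3,4,5,6,8,9}: U {3,4,6,7}->{3,4}; V {5,6,7,8,9}->{5,6}; W {3,4,5,6,8,9}->{8,9}
So after all 4 constraints: D(V) = {5,6}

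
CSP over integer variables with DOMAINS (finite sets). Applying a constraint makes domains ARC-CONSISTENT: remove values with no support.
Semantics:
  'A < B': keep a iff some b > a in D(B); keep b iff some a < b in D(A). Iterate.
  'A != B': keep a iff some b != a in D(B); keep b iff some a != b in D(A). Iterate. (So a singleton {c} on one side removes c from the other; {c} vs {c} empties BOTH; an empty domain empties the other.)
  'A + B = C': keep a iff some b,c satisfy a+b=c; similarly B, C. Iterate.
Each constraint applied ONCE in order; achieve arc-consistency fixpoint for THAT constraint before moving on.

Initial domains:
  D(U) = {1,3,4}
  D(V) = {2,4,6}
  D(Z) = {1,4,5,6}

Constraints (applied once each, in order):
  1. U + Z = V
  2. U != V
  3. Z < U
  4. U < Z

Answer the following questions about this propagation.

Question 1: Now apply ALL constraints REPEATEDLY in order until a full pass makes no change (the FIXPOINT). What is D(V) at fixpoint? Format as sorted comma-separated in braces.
pass 0 (initial): D(V)={2,4,6}
pass 1: U {1,3,4}->{}; Z {1,4,5,6}->{}
pass 2: V {2,4,6}->{}
pass 3: no change
Fixpoint after 3 passes: D(V) = {}

Answer: {}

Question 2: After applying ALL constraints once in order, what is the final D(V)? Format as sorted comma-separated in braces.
Answer: {2,4,6}

Derivation:
Constraint 1 (U + Z = V) on D(U)={1,3,4} D(Z)={1,4,5,6} D(V)={2,4,6}: U {1,3,4}->{1,3}; Z {1,4,5,6}->{1,5}
Constraint 2 (U != V) on D(U)={1,3} D(V)={2,4,6}: no change
Constraint 3 (Z < U) on D(Z)={1,5} D(U)={1,3}: Z {1,5}->{1}; U {1,3}->{3}
Constraint 4 (U < Z) on D(U)={3} D(Z)={1}: U {3}->{}; Z {1}->{}
So after all 4 constraints: D(V) = {2,4,6}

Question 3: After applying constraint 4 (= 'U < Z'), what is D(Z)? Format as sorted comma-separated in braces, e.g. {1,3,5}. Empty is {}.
Constraint 1 (U + Z = V) on D(U)={1,3,4} D(Z)={1,4,5,6} D(V)={2,4,6}: U {1,3,4}->{1,3}; Z {1,4,5,6}->{1,5}
Constraint 2 (U != V) on D(U)={1,3} D(V)={2,4,6}: no change
Constraint 3 (Z < U) on D(Z)={1,5} D(U)={1,3}: Z {1,5}->{1}; U {1,3}->{3}
Constraint 4 (U < Z) on D(U)={3} D(Z)={1}: U {3}->{}; Z {1}->{}
So after constraint 4: D(Z) = {}

Answer: {}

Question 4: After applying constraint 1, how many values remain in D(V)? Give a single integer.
Answer: 3

Derivation:
Constraint 1 (U + Z = V) on D(U)={1,3,4} D(Z)={1,4,5,6} D(V)={2,4,6}: U {1,3,4}->{1,3}; Z {1,4,5,6}->{1,5}
So after constraint 1: D(V)={2,4,6}, size = 3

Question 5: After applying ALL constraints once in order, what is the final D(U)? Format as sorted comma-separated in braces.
Constraint 1 (U + Z = V) on D(U)={1,3,4} D(Z)={1,4,5,6} D(V)={2,4,6}: U {1,3,4}->{1,3}; Z {1,4,5,6}->{1,5}
Constraint 2 (U != V) on D(U)={1,3} D(V)={2,4,6}: no change
Constraint 3 (Z < U) on D(Z)={1,5} D(U)={1,3}: Z {1,5}->{1}; U {1,3}->{3}
Constraint 4 (U < Z) on D(U)={3} D(Z)={1}: U {3}->{}; Z {1}->{}
So after all 4 constraints: D(U) = {}

Answer: {}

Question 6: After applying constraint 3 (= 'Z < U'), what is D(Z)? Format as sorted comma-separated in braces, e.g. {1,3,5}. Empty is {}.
Constraint 1 (U + Z = V) on D(U)={1,3,4} D(Z)={1,4,5,6} D(V)={2,4,6}: U {1,3,4}->{1,3}; Z {1,4,5,6}->{1,5}
Constraint 2 (U != V) on D(U)={1,3} D(V)={2,4,6}: no change
Constraint 3 (Z < U) on D(Z)={1,5} D(U)={1,3}: Z {1,5}->{1}; U {1,3}->{3}
So after constraint 3: D(Z) = {1}

Answer: {1}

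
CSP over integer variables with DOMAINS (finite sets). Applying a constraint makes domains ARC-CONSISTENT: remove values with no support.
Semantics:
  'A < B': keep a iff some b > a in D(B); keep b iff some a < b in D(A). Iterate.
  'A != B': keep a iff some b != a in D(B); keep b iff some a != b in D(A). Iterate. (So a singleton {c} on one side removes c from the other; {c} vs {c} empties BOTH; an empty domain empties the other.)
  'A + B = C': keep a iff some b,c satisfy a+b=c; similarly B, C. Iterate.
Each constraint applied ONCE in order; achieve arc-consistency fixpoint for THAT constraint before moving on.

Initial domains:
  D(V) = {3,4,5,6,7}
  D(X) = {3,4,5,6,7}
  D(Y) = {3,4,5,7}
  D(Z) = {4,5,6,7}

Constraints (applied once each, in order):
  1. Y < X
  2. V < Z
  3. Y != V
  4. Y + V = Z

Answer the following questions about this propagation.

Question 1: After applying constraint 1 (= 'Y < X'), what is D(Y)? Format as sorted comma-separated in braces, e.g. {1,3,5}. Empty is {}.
Answer: {3,4,5}

Derivation:
Constraint 1 (Y < X) on D(Y)={3,4,5,7} D(X)={3,4,5,6,7}: Y {3,4,5,7}->{3,4,5}; X {3,4,5,6,7}->{4,5,6,7}
So after constraint 1: D(Y) = {3,4,5}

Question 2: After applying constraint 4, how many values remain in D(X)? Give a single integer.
Constraint 1 (Y < X) on D(Y)={3,4,5,7} D(X)={3,4,5,6,7}: Y {3,4,5,7}->{3,4,5}; X {3,4,5,6,7}->{4,5,6,7}
Constraint 2 (V < Z) on D(V)={3,4,5,6,7} D(Z)={4,5,6,7}: V {3,4,5,6,7}->{3,4,5,6}
Constraint 3 (Y != V) on D(Y)={3,4,5} D(V)={3,4,5,6}: no change
Constraint 4 (Y + V = Z) on D(Y)={3,4,5} D(V)={3,4,5,6} D(Z)={4,5,6,7}: Y {3,4,5}->{3,4}; V {3,4,5,6}->{3,4}; Z {4,5,6,7}->{6,7}
So after constraint 4: D(X)={4,5,6,7}, size = 4

Answer: 4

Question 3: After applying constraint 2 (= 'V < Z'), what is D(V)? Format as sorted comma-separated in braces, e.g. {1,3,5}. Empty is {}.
Constraint 1 (Y < X) on D(Y)={3,4,5,7} D(X)={3,4,5,6,7}: Y {3,4,5,7}->{3,4,5}; X {3,4,5,6,7}->{4,5,6,7}
Constraint 2 (V < Z) on D(V)={3,4,5,6,7} D(Z)={4,5,6,7}: V {3,4,5,6,7}->{3,4,5,6}
So after constraint 2: D(V) = {3,4,5,6}

Answer: {3,4,5,6}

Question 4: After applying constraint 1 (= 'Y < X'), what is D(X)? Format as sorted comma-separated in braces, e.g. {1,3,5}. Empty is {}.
Constraint 1 (Y < X) on D(Y)={3,4,5,7} D(X)={3,4,5,6,7}: Y {3,4,5,7}->{3,4,5}; X {3,4,5,6,7}->{4,5,6,7}
So after constraint 1: D(X) = {4,5,6,7}

Answer: {4,5,6,7}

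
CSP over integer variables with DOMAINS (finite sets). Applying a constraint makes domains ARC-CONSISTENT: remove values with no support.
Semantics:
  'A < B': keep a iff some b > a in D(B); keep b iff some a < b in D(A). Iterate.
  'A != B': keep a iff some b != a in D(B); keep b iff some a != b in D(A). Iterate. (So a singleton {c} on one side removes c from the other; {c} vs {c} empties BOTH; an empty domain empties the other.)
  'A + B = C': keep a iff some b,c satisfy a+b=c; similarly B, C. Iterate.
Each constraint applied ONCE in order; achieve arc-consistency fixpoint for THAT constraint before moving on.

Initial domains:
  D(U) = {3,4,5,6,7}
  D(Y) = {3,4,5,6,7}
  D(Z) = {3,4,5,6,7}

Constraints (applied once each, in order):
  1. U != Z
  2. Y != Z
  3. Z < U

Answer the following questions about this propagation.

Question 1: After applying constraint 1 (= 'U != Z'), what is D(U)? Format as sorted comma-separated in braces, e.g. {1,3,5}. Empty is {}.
Constraint 1 (U != Z) on D(U)={3,4,5,6,7} D(Z)={3,4,5,6,7}: no change
So after constraint 1: D(U) = {3,4,5,6,7}

Answer: {3,4,5,6,7}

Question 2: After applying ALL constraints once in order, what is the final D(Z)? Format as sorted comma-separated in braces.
Answer: {3,4,5,6}

Derivation:
Constraint 1 (U != Z) on D(U)={3,4,5,6,7} D(Z)={3,4,5,6,7}: no change
Constraint 2 (Y != Z) on D(Y)={3,4,5,6,7} D(Z)={3,4,5,6,7}: no change
Constraint 3 (Z < U) on D(Z)={3,4,5,6,7} D(U)={3,4,5,6,7}: Z {3,4,5,6,7}->{3,4,5,6}; U {3,4,5,6,7}->{4,5,6,7}
So after all 3 constraints: D(Z) = {3,4,5,6}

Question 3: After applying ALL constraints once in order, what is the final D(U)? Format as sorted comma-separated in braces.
Constraint 1 (U != Z) on D(U)={3,4,5,6,7} D(Z)={3,4,5,6,7}: no change
Constraint 2 (Y != Z) on D(Y)={3,4,5,6,7} D(Z)={3,4,5,6,7}: no change
Constraint 3 (Z < U) on D(Z)={3,4,5,6,7} D(U)={3,4,5,6,7}: Z {3,4,5,6,7}->{3,4,5,6}; U {3,4,5,6,7}->{4,5,6,7}
So after all 3 constraints: D(U) = {4,5,6,7}

Answer: {4,5,6,7}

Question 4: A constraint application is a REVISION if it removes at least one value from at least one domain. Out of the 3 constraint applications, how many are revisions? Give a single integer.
Constraint 1 (U != Z) on D(U)={3,4,5,6,7} D(Z)={3,4,5,6,7}: no change => not a revision
Constraint 2 (Y != Z) on D(Y)={3,4,5,6,7} D(Z)={3,4,5,6,7}: no change => not a revision
Constraint 3 (Z < U) on D(Z)={3,4,5,6,7} D(U)={3,4,5,6,7}: Z {3,4,5,6,7}->{3,4,5,6}; U {3,4,5,6,7}->{4,5,6,7} => REVISION
Total revisions = 1

Answer: 1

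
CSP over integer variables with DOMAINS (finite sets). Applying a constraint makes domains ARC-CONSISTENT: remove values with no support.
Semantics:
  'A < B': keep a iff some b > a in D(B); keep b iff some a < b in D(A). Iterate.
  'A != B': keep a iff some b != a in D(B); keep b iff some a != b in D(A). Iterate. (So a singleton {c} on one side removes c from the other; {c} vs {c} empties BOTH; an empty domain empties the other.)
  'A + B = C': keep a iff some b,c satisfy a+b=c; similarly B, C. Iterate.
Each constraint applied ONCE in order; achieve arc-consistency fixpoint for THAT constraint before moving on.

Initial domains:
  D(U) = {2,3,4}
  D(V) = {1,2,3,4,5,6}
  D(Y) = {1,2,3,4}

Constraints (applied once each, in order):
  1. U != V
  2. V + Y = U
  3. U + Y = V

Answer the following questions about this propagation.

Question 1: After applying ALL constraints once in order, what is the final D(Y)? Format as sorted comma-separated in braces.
Constraint 1 (U != V) on D(U)={2,3,4} D(V)={1,2,3,4,5,6}: no change
Constraint 2 (V + Y = U) on D(V)={1,2,3,4,5,6} D(Y)={1,2,3,4} D(U)={2,3,4}: V {1,2,3,4,5,6}->{1,2,3}; Y {1,2,3,4}->{1,2,3}
Constraint 3 (U + Y = V) on D(U)={2,3,4} D(Y)={1,2,3} D(V)={1,2,3}: U {2,3,4}->{2}; Y {1,2,3}->{1}; V {1,2,3}->{3}
So after all 3 constraints: D(Y) = {1}

Answer: {1}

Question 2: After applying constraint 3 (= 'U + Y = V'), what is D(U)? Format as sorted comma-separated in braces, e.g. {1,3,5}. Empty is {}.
Answer: {2}

Derivation:
Constraint 1 (U != V) on D(U)={2,3,4} D(V)={1,2,3,4,5,6}: no change
Constraint 2 (V + Y = U) on D(V)={1,2,3,4,5,6} D(Y)={1,2,3,4} D(U)={2,3,4}: V {1,2,3,4,5,6}->{1,2,3}; Y {1,2,3,4}->{1,2,3}
Constraint 3 (U + Y = V) on D(U)={2,3,4} D(Y)={1,2,3} D(V)={1,2,3}: U {2,3,4}->{2}; Y {1,2,3}->{1}; V {1,2,3}->{3}
So after constraint 3: D(U) = {2}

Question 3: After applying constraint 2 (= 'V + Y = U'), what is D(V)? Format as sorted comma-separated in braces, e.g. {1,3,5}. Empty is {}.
Answer: {1,2,3}

Derivation:
Constraint 1 (U != V) on D(U)={2,3,4} D(V)={1,2,3,4,5,6}: no change
Constraint 2 (V + Y = U) on D(V)={1,2,3,4,5,6} D(Y)={1,2,3,4} D(U)={2,3,4}: V {1,2,3,4,5,6}->{1,2,3}; Y {1,2,3,4}->{1,2,3}
So after constraint 2: D(V) = {1,2,3}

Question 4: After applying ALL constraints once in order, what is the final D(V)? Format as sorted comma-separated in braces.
Answer: {3}

Derivation:
Constraint 1 (U != V) on D(U)={2,3,4} D(V)={1,2,3,4,5,6}: no change
Constraint 2 (V + Y = U) on D(V)={1,2,3,4,5,6} D(Y)={1,2,3,4} D(U)={2,3,4}: V {1,2,3,4,5,6}->{1,2,3}; Y {1,2,3,4}->{1,2,3}
Constraint 3 (U + Y = V) on D(U)={2,3,4} D(Y)={1,2,3} D(V)={1,2,3}: U {2,3,4}->{2}; Y {1,2,3}->{1}; V {1,2,3}->{3}
So after all 3 constraints: D(V) = {3}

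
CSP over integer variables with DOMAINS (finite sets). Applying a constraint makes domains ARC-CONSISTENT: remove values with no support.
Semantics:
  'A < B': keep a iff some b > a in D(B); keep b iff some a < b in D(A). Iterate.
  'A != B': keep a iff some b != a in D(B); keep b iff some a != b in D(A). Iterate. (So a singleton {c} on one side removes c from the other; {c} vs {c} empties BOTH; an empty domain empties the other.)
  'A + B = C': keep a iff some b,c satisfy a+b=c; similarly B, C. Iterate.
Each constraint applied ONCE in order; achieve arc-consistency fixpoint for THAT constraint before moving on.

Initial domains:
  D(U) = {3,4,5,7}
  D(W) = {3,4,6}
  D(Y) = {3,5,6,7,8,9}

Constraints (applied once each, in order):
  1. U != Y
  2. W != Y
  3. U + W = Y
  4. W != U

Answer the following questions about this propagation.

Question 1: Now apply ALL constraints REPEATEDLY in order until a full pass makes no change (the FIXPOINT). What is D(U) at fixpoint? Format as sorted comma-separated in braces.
pass 0 (initial): D(U)={3,4,5,7}
pass 1: U {3,4,5,7}->{3,4,5}; Y {3,5,6,7,8,9}->{6,7,8,9}
pass 2: no change
Fixpoint after 2 passes: D(U) = {3,4,5}

Answer: {3,4,5}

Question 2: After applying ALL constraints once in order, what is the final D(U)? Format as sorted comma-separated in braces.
Answer: {3,4,5}

Derivation:
Constraint 1 (U != Y) on D(U)={3,4,5,7} D(Y)={3,5,6,7,8,9}: no change
Constraint 2 (W != Y) on D(W)={3,4,6} D(Y)={3,5,6,7,8,9}: no change
Constraint 3 (U + W = Y) on D(U)={3,4,5,7} D(W)={3,4,6} D(Y)={3,5,6,7,8,9}: U {3,4,5,7}->{3,4,5}; Y {3,5,6,7,8,9}->{6,7,8,9}
Constraint 4 (W != U) on D(W)={3,4,6} D(U)={3,4,5}: no change
So after all 4 constraints: D(U) = {3,4,5}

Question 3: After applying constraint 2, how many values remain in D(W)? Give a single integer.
Constraint 1 (U != Y) on D(U)={3,4,5,7} D(Y)={3,5,6,7,8,9}: no change
Constraint 2 (W != Y) on D(W)={3,4,6} D(Y)={3,5,6,7,8,9}: no change
So after constraint 2: D(W)={3,4,6}, size = 3

Answer: 3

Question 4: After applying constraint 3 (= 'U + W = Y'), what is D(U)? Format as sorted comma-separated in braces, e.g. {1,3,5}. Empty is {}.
Constraint 1 (U != Y) on D(U)={3,4,5,7} D(Y)={3,5,6,7,8,9}: no change
Constraint 2 (W != Y) on D(W)={3,4,6} D(Y)={3,5,6,7,8,9}: no change
Constraint 3 (U + W = Y) on D(U)={3,4,5,7} D(W)={3,4,6} D(Y)={3,5,6,7,8,9}: U {3,4,5,7}->{3,4,5}; Y {3,5,6,7,8,9}->{6,7,8,9}
So after constraint 3: D(U) = {3,4,5}

Answer: {3,4,5}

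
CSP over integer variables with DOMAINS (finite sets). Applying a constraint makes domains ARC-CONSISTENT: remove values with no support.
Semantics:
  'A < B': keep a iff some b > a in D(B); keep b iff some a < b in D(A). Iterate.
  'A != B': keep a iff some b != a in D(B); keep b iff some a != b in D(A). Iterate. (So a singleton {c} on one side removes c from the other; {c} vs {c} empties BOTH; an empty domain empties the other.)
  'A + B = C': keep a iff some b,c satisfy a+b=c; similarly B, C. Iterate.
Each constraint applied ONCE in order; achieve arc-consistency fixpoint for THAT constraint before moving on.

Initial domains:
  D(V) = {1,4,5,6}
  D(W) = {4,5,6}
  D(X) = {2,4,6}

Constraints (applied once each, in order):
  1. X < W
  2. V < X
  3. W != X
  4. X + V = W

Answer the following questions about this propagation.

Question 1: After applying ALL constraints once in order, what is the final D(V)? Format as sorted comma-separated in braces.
Answer: {1}

Derivation:
Constraint 1 (X < W) on D(X)={2,4,6} D(W)={4,5,6}: X {2,4,6}->{2,4}
Constraint 2 (V < X) on D(V)={1,4,5,6} D(X)={2,4}: V {1,4,5,6}->{1}
Constraint 3 (W != X) on D(W)={4,5,6} D(X)={2,4}: no change
Constraint 4 (X + V = W) on D(X)={2,4} D(V)={1} D(W)={4,5,6}: X {2,4}->{4}; W {4,5,6}->{5}
So after all 4 constraints: D(V) = {1}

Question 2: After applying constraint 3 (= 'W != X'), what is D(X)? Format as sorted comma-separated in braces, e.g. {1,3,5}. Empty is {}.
Answer: {2,4}

Derivation:
Constraint 1 (X < W) on D(X)={2,4,6} D(W)={4,5,6}: X {2,4,6}->{2,4}
Constraint 2 (V < X) on D(V)={1,4,5,6} D(X)={2,4}: V {1,4,5,6}->{1}
Constraint 3 (W != X) on D(W)={4,5,6} D(X)={2,4}: no change
So after constraint 3: D(X) = {2,4}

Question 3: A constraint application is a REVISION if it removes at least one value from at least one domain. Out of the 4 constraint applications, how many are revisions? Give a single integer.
Constraint 1 (X < W) on D(X)={2,4,6} D(W)={4,5,6}: X {2,4,6}->{2,4} => REVISION
Constraint 2 (V < X) on D(V)={1,4,5,6} D(X)={2,4}: V {1,4,5,6}->{1} => REVISION
Constraint 3 (W != X) on D(W)={4,5,6} D(X)={2,4}: no change => not a revision
Constraint 4 (X + V = W) on D(X)={2,4} D(V)={1} D(W)={4,5,6}: X {2,4}->{4}; W {4,5,6}->{5} => REVISION
Total revisions = 3

Answer: 3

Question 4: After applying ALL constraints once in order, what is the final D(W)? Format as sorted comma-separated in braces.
Constraint 1 (X < W) on D(X)={2,4,6} D(W)={4,5,6}: X {2,4,6}->{2,4}
Constraint 2 (V < X) on D(V)={1,4,5,6} D(X)={2,4}: V {1,4,5,6}->{1}
Constraint 3 (W != X) on D(W)={4,5,6} D(X)={2,4}: no change
Constraint 4 (X + V = W) on D(X)={2,4} D(V)={1} D(W)={4,5,6}: X {2,4}->{4}; W {4,5,6}->{5}
So after all 4 constraints: D(W) = {5}

Answer: {5}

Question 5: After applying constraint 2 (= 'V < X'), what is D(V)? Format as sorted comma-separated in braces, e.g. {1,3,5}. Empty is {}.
Answer: {1}

Derivation:
Constraint 1 (X < W) on D(X)={2,4,6} D(W)={4,5,6}: X {2,4,6}->{2,4}
Constraint 2 (V < X) on D(V)={1,4,5,6} D(X)={2,4}: V {1,4,5,6}->{1}
So after constraint 2: D(V) = {1}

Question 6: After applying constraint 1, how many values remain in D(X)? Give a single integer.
Answer: 2

Derivation:
Constraint 1 (X < W) on D(X)={2,4,6} D(W)={4,5,6}: X {2,4,6}->{2,4}
So after constraint 1: D(X)={2,4}, size = 2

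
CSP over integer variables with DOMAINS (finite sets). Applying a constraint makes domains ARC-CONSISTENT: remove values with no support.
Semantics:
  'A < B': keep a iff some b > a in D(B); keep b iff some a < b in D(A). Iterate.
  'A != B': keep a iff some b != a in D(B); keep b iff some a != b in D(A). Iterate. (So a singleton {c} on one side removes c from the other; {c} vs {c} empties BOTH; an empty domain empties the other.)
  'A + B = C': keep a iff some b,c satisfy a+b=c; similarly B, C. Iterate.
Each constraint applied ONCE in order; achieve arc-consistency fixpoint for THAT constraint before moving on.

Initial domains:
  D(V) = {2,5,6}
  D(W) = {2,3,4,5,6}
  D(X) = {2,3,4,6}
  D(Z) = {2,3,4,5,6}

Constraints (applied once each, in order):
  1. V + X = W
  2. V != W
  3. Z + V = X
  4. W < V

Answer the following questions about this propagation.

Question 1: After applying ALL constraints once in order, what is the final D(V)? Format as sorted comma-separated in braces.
Answer: {}

Derivation:
Constraint 1 (V + X = W) on D(V)={2,5,6} D(X)={2,3,4,6} D(W)={2,3,4,5,6}: V {2,5,6}->{2}; X {2,3,4,6}->{2,3,4}; W {2,3,4,5,6}->{4,5,6}
Constraint 2 (V != W) on D(V)={2} D(W)={4,5,6}: no change
Constraint 3 (Z + V = X) on D(Z)={2,3,4,5,6} D(V)={2} D(X)={2,3,4}: Z {2,3,4,5,6}->{2}; X {2,3,4}->{4}
Constraint 4 (W < V) on D(W)={4,5,6} D(V)={2}: W {4,5,6}->{}; V {2}->{}
So after all 4 constraints: D(V) = {}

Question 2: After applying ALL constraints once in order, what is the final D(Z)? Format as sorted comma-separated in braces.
Answer: {2}

Derivation:
Constraint 1 (V + X = W) on D(V)={2,5,6} D(X)={2,3,4,6} D(W)={2,3,4,5,6}: V {2,5,6}->{2}; X {2,3,4,6}->{2,3,4}; W {2,3,4,5,6}->{4,5,6}
Constraint 2 (V != W) on D(V)={2} D(W)={4,5,6}: no change
Constraint 3 (Z + V = X) on D(Z)={2,3,4,5,6} D(V)={2} D(X)={2,3,4}: Z {2,3,4,5,6}->{2}; X {2,3,4}->{4}
Constraint 4 (W < V) on D(W)={4,5,6} D(V)={2}: W {4,5,6}->{}; V {2}->{}
So after all 4 constraints: D(Z) = {2}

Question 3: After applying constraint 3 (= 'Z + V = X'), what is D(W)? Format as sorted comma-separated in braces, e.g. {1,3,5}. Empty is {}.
Constraint 1 (V + X = W) on D(V)={2,5,6} D(X)={2,3,4,6} D(W)={2,3,4,5,6}: V {2,5,6}->{2}; X {2,3,4,6}->{2,3,4}; W {2,3,4,5,6}->{4,5,6}
Constraint 2 (V != W) on D(V)={2} D(W)={4,5,6}: no change
Constraint 3 (Z + V = X) on D(Z)={2,3,4,5,6} D(V)={2} D(X)={2,3,4}: Z {2,3,4,5,6}->{2}; X {2,3,4}->{4}
So after constraint 3: D(W) = {4,5,6}

Answer: {4,5,6}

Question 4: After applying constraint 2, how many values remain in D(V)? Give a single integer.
Answer: 1

Derivation:
Constraint 1 (V + X = W) on D(V)={2,5,6} D(X)={2,3,4,6} D(W)={2,3,4,5,6}: V {2,5,6}->{2}; X {2,3,4,6}->{2,3,4}; W {2,3,4,5,6}->{4,5,6}
Constraint 2 (V != W) on D(V)={2} D(W)={4,5,6}: no change
So after constraint 2: D(V)={2}, size = 1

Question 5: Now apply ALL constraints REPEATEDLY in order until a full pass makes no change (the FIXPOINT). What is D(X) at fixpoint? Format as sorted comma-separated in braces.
Answer: {}

Derivation:
pass 0 (initial): D(X)={2,3,4,6}
pass 1: V {2,5,6}->{}; W {2,3,4,5,6}->{}; X {2,3,4,6}->{4}; Z {2,3,4,5,6}->{2}
pass 2: X {4}->{}; Z {2}->{}
pass 3: no change
Fixpoint after 3 passes: D(X) = {}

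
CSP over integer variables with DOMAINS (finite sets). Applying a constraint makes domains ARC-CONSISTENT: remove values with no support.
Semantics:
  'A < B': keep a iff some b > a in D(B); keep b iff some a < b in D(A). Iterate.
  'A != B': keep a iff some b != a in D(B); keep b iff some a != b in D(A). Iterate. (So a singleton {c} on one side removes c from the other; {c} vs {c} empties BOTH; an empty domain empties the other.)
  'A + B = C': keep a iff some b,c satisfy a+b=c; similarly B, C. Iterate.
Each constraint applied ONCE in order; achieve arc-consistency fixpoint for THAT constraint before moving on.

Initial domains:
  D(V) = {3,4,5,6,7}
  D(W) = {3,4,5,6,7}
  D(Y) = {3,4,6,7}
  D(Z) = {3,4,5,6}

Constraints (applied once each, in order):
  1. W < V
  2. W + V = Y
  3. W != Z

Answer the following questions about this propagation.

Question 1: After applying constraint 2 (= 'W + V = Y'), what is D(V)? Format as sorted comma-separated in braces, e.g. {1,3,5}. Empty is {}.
Constraint 1 (W < V) on D(W)={3,4,5,6,7} D(V)={3,4,5,6,7}: W {3,4,5,6,7}->{3,4,5,6}; V {3,4,5,6,7}->{4,5,6,7}
Constraint 2 (W + V = Y) on D(W)={3,4,5,6} D(V)={4,5,6,7} D(Y)={3,4,6,7}: W {3,4,5,6}->{3}; V {4,5,6,7}->{4}; Y {3,4,6,7}->{7}
So after constraint 2: D(V) = {4}

Answer: {4}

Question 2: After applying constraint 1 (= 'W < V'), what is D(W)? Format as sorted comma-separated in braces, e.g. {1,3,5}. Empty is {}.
Constraint 1 (W < V) on D(W)={3,4,5,6,7} D(V)={3,4,5,6,7}: W {3,4,5,6,7}->{3,4,5,6}; V {3,4,5,6,7}->{4,5,6,7}
So after constraint 1: D(W) = {3,4,5,6}

Answer: {3,4,5,6}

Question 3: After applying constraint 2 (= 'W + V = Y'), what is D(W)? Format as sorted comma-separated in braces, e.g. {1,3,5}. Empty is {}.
Answer: {3}

Derivation:
Constraint 1 (W < V) on D(W)={3,4,5,6,7} D(V)={3,4,5,6,7}: W {3,4,5,6,7}->{3,4,5,6}; V {3,4,5,6,7}->{4,5,6,7}
Constraint 2 (W + V = Y) on D(W)={3,4,5,6} D(V)={4,5,6,7} D(Y)={3,4,6,7}: W {3,4,5,6}->{3}; V {4,5,6,7}->{4}; Y {3,4,6,7}->{7}
So after constraint 2: D(W) = {3}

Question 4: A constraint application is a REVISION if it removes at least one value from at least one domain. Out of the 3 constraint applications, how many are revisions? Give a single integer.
Constraint 1 (W < V) on D(W)={3,4,5,6,7} D(V)={3,4,5,6,7}: W {3,4,5,6,7}->{3,4,5,6}; V {3,4,5,6,7}->{4,5,6,7} => REVISION
Constraint 2 (W + V = Y) on D(W)={3,4,5,6} D(V)={4,5,6,7} D(Y)={3,4,6,7}: W {3,4,5,6}->{3}; V {4,5,6,7}->{4}; Y {3,4,6,7}->{7} => REVISION
Constraint 3 (W != Z) on D(W)={3} D(Z)={3,4,5,6}: Z {3,4,5,6}->{4,5,6} => REVISION
Total revisions = 3

Answer: 3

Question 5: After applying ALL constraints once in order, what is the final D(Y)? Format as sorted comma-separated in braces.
Answer: {7}

Derivation:
Constraint 1 (W < V) on D(W)={3,4,5,6,7} D(V)={3,4,5,6,7}: W {3,4,5,6,7}->{3,4,5,6}; V {3,4,5,6,7}->{4,5,6,7}
Constraint 2 (W + V = Y) on D(W)={3,4,5,6} D(V)={4,5,6,7} D(Y)={3,4,6,7}: W {3,4,5,6}->{3}; V {4,5,6,7}->{4}; Y {3,4,6,7}->{7}
Constraint 3 (W != Z) on D(W)={3} D(Z)={3,4,5,6}: Z {3,4,5,6}->{4,5,6}
So after all 3 constraints: D(Y) = {7}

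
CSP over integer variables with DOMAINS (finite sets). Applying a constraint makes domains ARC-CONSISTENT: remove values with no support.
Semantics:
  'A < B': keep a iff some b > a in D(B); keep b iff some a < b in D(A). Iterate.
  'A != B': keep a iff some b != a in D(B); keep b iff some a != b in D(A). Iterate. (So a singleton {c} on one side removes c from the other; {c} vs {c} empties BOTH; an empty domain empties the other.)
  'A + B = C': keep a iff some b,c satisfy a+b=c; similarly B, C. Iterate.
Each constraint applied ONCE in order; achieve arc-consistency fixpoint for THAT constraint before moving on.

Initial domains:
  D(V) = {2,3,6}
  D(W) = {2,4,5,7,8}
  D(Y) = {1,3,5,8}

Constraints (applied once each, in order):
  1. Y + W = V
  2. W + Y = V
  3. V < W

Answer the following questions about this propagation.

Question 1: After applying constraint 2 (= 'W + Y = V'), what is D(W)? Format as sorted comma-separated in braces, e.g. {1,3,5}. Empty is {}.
Constraint 1 (Y + W = V) on D(Y)={1,3,5,8} D(W)={2,4,5,7,8} D(V)={2,3,6}: Y {1,3,5,8}->{1}; W {2,4,5,7,8}->{2,5}; V {2,3,6}->{3,6}
Constraint 2 (W + Y = V) on D(W)={2,5} D(Y)={1} D(V)={3,6}: no change
So after constraint 2: D(W) = {2,5}

Answer: {2,5}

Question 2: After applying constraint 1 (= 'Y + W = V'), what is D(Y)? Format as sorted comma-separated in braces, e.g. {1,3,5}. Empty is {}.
Answer: {1}

Derivation:
Constraint 1 (Y + W = V) on D(Y)={1,3,5,8} D(W)={2,4,5,7,8} D(V)={2,3,6}: Y {1,3,5,8}->{1}; W {2,4,5,7,8}->{2,5}; V {2,3,6}->{3,6}
So after constraint 1: D(Y) = {1}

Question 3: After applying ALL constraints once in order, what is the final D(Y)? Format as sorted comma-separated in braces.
Answer: {1}

Derivation:
Constraint 1 (Y + W = V) on D(Y)={1,3,5,8} D(W)={2,4,5,7,8} D(V)={2,3,6}: Y {1,3,5,8}->{1}; W {2,4,5,7,8}->{2,5}; V {2,3,6}->{3,6}
Constraint 2 (W + Y = V) on D(W)={2,5} D(Y)={1} D(V)={3,6}: no change
Constraint 3 (V < W) on D(V)={3,6} D(W)={2,5}: V {3,6}->{3}; W {2,5}->{5}
So after all 3 constraints: D(Y) = {1}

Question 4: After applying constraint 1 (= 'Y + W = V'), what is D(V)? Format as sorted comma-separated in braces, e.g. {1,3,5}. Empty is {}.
Constraint 1 (Y + W = V) on D(Y)={1,3,5,8} D(W)={2,4,5,7,8} D(V)={2,3,6}: Y {1,3,5,8}->{1}; W {2,4,5,7,8}->{2,5}; V {2,3,6}->{3,6}
So after constraint 1: D(V) = {3,6}

Answer: {3,6}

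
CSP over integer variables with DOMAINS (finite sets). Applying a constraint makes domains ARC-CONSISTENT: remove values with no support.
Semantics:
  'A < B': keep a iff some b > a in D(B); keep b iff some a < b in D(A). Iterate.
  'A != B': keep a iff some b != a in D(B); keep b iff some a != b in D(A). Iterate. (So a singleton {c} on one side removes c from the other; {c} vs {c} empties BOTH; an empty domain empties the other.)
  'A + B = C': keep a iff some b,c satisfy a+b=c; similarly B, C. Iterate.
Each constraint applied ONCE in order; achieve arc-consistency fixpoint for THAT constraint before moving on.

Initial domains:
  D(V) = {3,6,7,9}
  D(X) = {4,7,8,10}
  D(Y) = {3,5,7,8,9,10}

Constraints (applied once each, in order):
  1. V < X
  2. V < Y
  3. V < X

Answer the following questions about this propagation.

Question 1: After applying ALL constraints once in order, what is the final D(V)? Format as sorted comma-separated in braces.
Answer: {3,6,7,9}

Derivation:
Constraint 1 (V < X) on D(V)={3,6,7,9} D(X)={4,7,8,10}: no change
Constraint 2 (V < Y) on D(V)={3,6,7,9} D(Y)={3,5,7,8,9,10}: Y {3,5,7,8,9,10}->{5,7,8,9,10}
Constraint 3 (V < X) on D(V)={3,6,7,9} D(X)={4,7,8,10}: no change
So after all 3 constraints: D(V) = {3,6,7,9}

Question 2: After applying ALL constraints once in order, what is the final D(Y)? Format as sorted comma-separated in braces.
Answer: {5,7,8,9,10}

Derivation:
Constraint 1 (V < X) on D(V)={3,6,7,9} D(X)={4,7,8,10}: no change
Constraint 2 (V < Y) on D(V)={3,6,7,9} D(Y)={3,5,7,8,9,10}: Y {3,5,7,8,9,10}->{5,7,8,9,10}
Constraint 3 (V < X) on D(V)={3,6,7,9} D(X)={4,7,8,10}: no change
So after all 3 constraints: D(Y) = {5,7,8,9,10}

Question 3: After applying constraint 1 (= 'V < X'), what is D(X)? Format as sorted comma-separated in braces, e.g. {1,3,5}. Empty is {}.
Constraint 1 (V < X) on D(V)={3,6,7,9} D(X)={4,7,8,10}: no change
So after constraint 1: D(X) = {4,7,8,10}

Answer: {4,7,8,10}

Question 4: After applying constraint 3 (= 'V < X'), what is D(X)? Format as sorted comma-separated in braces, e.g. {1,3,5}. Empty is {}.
Constraint 1 (V < X) on D(V)={3,6,7,9} D(X)={4,7,8,10}: no change
Constraint 2 (V < Y) on D(V)={3,6,7,9} D(Y)={3,5,7,8,9,10}: Y {3,5,7,8,9,10}->{5,7,8,9,10}
Constraint 3 (V < X) on D(V)={3,6,7,9} D(X)={4,7,8,10}: no change
So after constraint 3: D(X) = {4,7,8,10}

Answer: {4,7,8,10}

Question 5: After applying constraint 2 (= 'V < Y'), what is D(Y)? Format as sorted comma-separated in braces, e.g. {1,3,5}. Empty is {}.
Answer: {5,7,8,9,10}

Derivation:
Constraint 1 (V < X) on D(V)={3,6,7,9} D(X)={4,7,8,10}: no change
Constraint 2 (V < Y) on D(V)={3,6,7,9} D(Y)={3,5,7,8,9,10}: Y {3,5,7,8,9,10}->{5,7,8,9,10}
So after constraint 2: D(Y) = {5,7,8,9,10}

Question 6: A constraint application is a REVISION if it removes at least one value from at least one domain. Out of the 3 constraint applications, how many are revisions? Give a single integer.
Answer: 1

Derivation:
Constraint 1 (V < X) on D(V)={3,6,7,9} D(X)={4,7,8,10}: no change => not a revision
Constraint 2 (V < Y) on D(V)={3,6,7,9} D(Y)={3,5,7,8,9,10}: Y {3,5,7,8,9,10}->{5,7,8,9,10} => REVISION
Constraint 3 (V < X) on D(V)={3,6,7,9} D(X)={4,7,8,10}: no change => not a revision
Total revisions = 1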